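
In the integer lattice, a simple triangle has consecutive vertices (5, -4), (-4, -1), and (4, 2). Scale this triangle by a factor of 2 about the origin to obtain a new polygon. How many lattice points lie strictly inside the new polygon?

98

The shoelace formula gives twice the area as |(5·(-1) − (-4)·(-4)) + ((-4)·2 − 4·(-1)) + (4·(-4) − 5·2)| = 51, so the area is 25.5.
Along each edge there are gcd(|Δx|,|Δy|)+1 lattice points, so counting each shared vertex once the boundary has gcd(9,3) + gcd(8,3) + gcd(1,6) = 3+1+1 = 5.
Scaling by 2 multiplies the area by 2² = 4 (so the new area is 102) and multiplies the boundary lattice-point count by 2, giving 10.
By Pick's theorem, the interior count of the dilated polygon is 102 − 10/2 + 1 = 98.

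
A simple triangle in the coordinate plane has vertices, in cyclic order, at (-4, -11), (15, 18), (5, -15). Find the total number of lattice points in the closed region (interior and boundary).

The shoelace formula gives twice the area as |((-4)·18 − 15·(-11)) + (15·(-15) − 5·18) + (5·(-11) − (-4)·(-15))| = 337, so the area is 337/2.
Along each edge there are gcd(|Δx|,|Δy|)+1 lattice points, so counting each shared vertex once the boundary has gcd(19,29) + gcd(10,33) + gcd(9,4) = 1+1+1 = 3.
Pick's theorem gives I = A − B/2 + 1 = 337/2 − 3/2 + 1 = 168, so the closed region contains I + B = 168 + 3 = 171 lattice points.

171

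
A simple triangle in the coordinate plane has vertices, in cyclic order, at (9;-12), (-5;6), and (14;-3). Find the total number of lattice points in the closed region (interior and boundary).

The shoelace formula gives twice the area as |(9·6 − (-5)·(-12)) + ((-5)·(-3) − 14·6) + (14·(-12) − 9·(-3))| = 216, so the area is 108.
Along each edge there are gcd(|Δx|,|Δy|)+1 lattice points, so counting each shared vertex once the boundary has gcd(14,18) + gcd(19,9) + gcd(5,9) = 2+1+1 = 4.
Pick's theorem gives I = A − B/2 + 1 = 108 − 4/2 + 1 = 107, so the closed region contains I + B = 107 + 4 = 111 lattice points.

111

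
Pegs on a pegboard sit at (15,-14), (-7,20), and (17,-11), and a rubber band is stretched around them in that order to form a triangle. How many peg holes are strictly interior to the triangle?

By the shoelace formula, twice the signed area is |(15·20 − (-7)·(-14)) + ((-7)·(-11) − 17·20) + (17·(-14) − 15·(-11))| = 134, so the area is 67.
Summing gcd(|Δx|,|Δy|) over the edges gives the boundary count: gcd(22,34) + gcd(24,31) + gcd(2,3) = 2+1+1 = 4.
Pick's theorem gives I = A − B/2 + 1 = 67 − 4/2 + 1 = 66.

66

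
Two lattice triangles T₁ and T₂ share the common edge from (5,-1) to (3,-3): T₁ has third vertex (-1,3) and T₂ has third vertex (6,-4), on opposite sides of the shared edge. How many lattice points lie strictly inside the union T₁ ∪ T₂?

12

The union is the simple quadrilateral with vertices (5,-1), (-1,3), (3,-3), (6,-4) in order.
The shoelace formula gives twice the area as |[5·3 − (-1)·(-1)] + [(-1)·(-3) − 3·3] + [3·(-4) − 6·(-3)] + [6·(-1) − 5·(-4)]| = 28, so the area is 14.
Summing gcd(|Δx|,|Δy|) over the edges gives the boundary count: gcd(6,4) + gcd(4,6) + gcd(3,1) + gcd(1,3) = 2+2+1+1 = 6.
By Pick's theorem I = A − B/2 + 1 = 14 − 6/2 + 1 = 12.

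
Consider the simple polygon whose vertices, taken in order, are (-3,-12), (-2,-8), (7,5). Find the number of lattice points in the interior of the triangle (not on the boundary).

11

Using the shoelace formula, 2A = |((-3)·(-8) − (-2)·(-12)) + ((-2)·5 − 7·(-8)) + (7·(-12) − (-3)·5)| = 23, so the area is 11.5.
Along each edge there are gcd(|Δx|,|Δy|)+1 lattice points, so counting each shared vertex once the boundary has gcd(1,4) + gcd(9,13) + gcd(10,17) = 1+1+1 = 3.
By Pick's theorem A = I + B/2 − 1, so I = 11.5 − 3/2 + 1 = 11.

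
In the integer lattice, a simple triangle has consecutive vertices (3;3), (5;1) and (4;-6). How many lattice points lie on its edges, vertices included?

4

The number of boundary lattice points is Σ gcd(|Δx|,|Δy|) = gcd(2,2) + gcd(1,7) + gcd(1,9) = 2+1+1 = 4.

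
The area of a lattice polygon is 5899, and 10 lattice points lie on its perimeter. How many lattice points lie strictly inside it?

From Pick's theorem, I = A − B/2 + 1 = 5899 − 10/2 + 1 = 5895.

5895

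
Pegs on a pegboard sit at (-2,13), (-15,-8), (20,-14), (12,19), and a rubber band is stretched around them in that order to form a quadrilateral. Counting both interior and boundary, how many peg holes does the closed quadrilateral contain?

Using the shoelace formula, 2A = |((-2)·(-8) − (-15)·13) + ((-15)·(-14) − 20·(-8)) + (20·19 − 12·(-14)) + (12·13 − (-2)·19)| = 1323, so the area is 661.5.
Along each edge there are gcd(|Δx|,|Δy|)+1 lattice points, so counting each shared vertex once the boundary has gcd(13,21) + gcd(35,6) + gcd(8,33) + gcd(14,6) = 1+1+1+2 = 5.
Pick's theorem gives I = A − B/2 + 1 = 661.5 − 5/2 + 1 = 660, so the closed region contains I + B = 660 + 5 = 665 lattice points.

665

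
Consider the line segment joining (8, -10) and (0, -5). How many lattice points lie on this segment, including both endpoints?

2

The number of lattice points on a segment between lattice points is gcd(|Δx|,|Δy|) + 1 = gcd(8,5) + 1 = 1 + 1 = 2.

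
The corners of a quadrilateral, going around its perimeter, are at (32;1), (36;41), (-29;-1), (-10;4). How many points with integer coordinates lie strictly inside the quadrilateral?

1079

By the shoelace formula, twice the signed area is |[32·41 − 36·1] + [36·(-1) − (-29)·41] + [(-29)·4 − (-10)·(-1)] + [(-10)·1 − 32·4]| = 2165, so the area is 2165/2.
The number of boundary lattice points is Σ gcd(|Δx|,|Δy|) = gcd(4,40) + gcd(65,42) + gcd(19,5) + gcd(42,3) = 4+1+1+3 = 9.
Pick's theorem gives I = A − B/2 + 1 = 2165/2 − 9/2 + 1 = 1079.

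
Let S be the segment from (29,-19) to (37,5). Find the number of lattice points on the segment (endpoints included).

9

The number of lattice points on a segment between lattice points is gcd(|Δx|,|Δy|) + 1 = gcd(8,24) + 1 = 8 + 1 = 9.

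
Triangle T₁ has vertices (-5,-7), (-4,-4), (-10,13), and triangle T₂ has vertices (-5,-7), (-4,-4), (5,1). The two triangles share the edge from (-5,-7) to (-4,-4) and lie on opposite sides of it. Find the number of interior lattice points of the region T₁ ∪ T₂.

25

The union is the simple quadrilateral with vertices (-5,-7), (-10,13), (-4,-4), (5,1) in order.
Using the shoelace formula, 2A = |((-5)·13 − (-10)·(-7)) + ((-10)·(-4) − (-4)·13) + ((-4)·1 − 5·(-4)) + (5·(-7) − (-5)·1)| = 57, so the area is 28.5.
Along each edge there are gcd(|Δx|,|Δy|)+1 lattice points, so counting each shared vertex once the boundary has gcd(5,20) + gcd(6,17) + gcd(9,5) + gcd(10,8) = 5+1+1+2 = 9.
By Pick's theorem I = A − B/2 + 1 = 28.5 − 9/2 + 1 = 25.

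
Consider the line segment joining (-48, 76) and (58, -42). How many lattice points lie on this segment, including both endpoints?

3

The number of lattice points on a segment between lattice points is gcd(|Δx|,|Δy|) + 1 = gcd(106,118) + 1 = 2 + 1 = 3.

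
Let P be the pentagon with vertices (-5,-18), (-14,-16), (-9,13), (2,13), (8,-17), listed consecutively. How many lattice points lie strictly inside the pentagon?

Using the shoelace formula, 2A = |((-5)·(-16) − (-14)·(-18)) + ((-14)·13 − (-9)·(-16)) + ((-9)·13 − 2·13) + (2·(-17) − 8·13) + (8·(-18) − (-5)·(-17))| = 1008, so the area is 504.
Along each edge there are gcd(|Δx|,|Δy|)+1 lattice points, so counting each shared vertex once the boundary has gcd(9,2) + gcd(5,29) + gcd(11,0) + gcd(6,30) + gcd(13,1) = 1+1+11+6+1 = 20.
Pick's theorem gives I = A − B/2 + 1 = 504 − 20/2 + 1 = 495.

495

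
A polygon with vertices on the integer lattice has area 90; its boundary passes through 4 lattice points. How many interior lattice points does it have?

From Pick's theorem, I = A − B/2 + 1 = 90 − 4/2 + 1 = 89.

89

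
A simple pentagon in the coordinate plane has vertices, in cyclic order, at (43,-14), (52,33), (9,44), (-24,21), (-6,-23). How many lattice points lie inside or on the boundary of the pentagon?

3571

By the shoelace formula, twice the signed area is |(43·33 − 52·(-14)) + (52·44 − 9·33) + (9·21 − (-24)·44) + ((-24)·(-23) − (-6)·21) + ((-6)·(-14) − 43·(-23))| = 7134, so the area is 3567.
The number of boundary lattice points is Σ gcd(|Δx|,|Δy|) = gcd(9,47) + gcd(43,11) + gcd(33,23) + gcd(18,44) + gcd(49,9) = 1+1+1+2+1 = 6.
Pick's theorem gives I = A − B/2 + 1 = 3567 − 6/2 + 1 = 3565, so the closed region contains I + B = 3565 + 6 = 3571 lattice points.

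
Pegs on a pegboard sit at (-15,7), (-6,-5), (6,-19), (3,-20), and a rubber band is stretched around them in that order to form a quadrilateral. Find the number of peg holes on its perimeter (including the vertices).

The number of boundary lattice points is Σ gcd(|Δx|,|Δy|) = gcd(9,12) + gcd(12,14) + gcd(3,1) + gcd(18,27) = 3+2+1+9 = 15.

15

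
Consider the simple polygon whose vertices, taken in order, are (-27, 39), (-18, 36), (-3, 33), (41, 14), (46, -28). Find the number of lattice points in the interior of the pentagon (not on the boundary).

1449

The shoelace formula gives twice the area as |[(-27)·36 − (-18)·39] + [(-18)·33 − (-3)·36] + [(-3)·14 − 41·33] + [41·(-28) − 46·14] + [46·39 − (-27)·(-28)]| = 2905, so the area is 1452.5.
The number of boundary lattice points is Σ gcd(|Δx|,|Δy|) = gcd(9,3) + gcd(15,3) + gcd(44,19) + gcd(5,42) + gcd(73,67) = 3+3+1+1+1 = 9.
Pick's theorem gives I = A − B/2 + 1 = 1452.5 − 9/2 + 1 = 1449.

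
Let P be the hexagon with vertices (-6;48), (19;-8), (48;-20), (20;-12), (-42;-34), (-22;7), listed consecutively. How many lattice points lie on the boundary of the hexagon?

Summing gcd(|Δx|,|Δy|) over the edges gives the boundary count: gcd(25,56) + gcd(29,12) + gcd(28,8) + gcd(62,22) + gcd(20,41) + gcd(16,41) = 1+1+4+2+1+1 = 10.

10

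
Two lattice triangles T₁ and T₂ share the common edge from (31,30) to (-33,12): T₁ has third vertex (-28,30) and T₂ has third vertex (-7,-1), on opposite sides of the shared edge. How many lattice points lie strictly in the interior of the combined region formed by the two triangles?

1145

The union is the simple quadrilateral with vertices (31,30), (-28,30), (-33,12), (-7,-1) in order.
Using the shoelace formula, 2A = |[31·30 − (-28)·30] + [(-28)·12 − (-33)·30] + [(-33)·(-1) − (-7)·12] + [(-7)·30 − 31·(-1)]| = 2362, so the area is 1181.
Summing gcd(|Δx|,|Δy|) over the edges gives the boundary count: gcd(59,0) + gcd(5,18) + gcd(26,13) + gcd(38,31) = 59+1+13+1 = 74.
By Pick's theorem I = A − B/2 + 1 = 1181 − 74/2 + 1 = 1145.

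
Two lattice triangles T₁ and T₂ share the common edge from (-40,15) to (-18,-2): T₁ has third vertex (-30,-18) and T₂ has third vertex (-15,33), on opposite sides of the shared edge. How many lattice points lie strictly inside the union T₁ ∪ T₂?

The union is the simple quadrilateral with vertices (-40,15), (-30,-18), (-18,-2), (-15,33) in order.
The shoelace formula gives twice the area as |[(-40)·(-18) − (-30)·15] + [(-30)·(-2) − (-18)·(-18)] + [(-18)·33 − (-15)·(-2)] + [(-15)·15 − (-40)·33]| = 1377, so the area is 1377/2.
Summing gcd(|Δx|,|Δy|) over the edges gives the boundary count: gcd(10,33) + gcd(12,16) + gcd(3,35) + gcd(25,18) = 1+4+1+1 = 7.
By Pick's theorem I = A − B/2 + 1 = 1377/2 − 7/2 + 1 = 686.

686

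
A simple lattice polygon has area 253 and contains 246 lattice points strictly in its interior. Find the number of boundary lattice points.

16

Pick's theorem gives A = I + B/2 − 1, so B = 2(A − I + 1) = 2(253 − 246 + 1) = 16.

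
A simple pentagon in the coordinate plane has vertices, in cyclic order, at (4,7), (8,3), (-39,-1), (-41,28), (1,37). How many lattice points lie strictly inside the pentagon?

By the shoelace formula, twice the signed area is |[4·3 − 8·7] + [8·(-1) − (-39)·3] + [(-39)·28 − (-41)·(-1)] + [(-41)·37 − 1·28] + [1·7 − 4·37]| = 2754, so the area is 1377.
Summing gcd(|Δx|,|Δy|) over the edges gives the boundary count: gcd(4,4) + gcd(47,4) + gcd(2,29) + gcd(42,9) + gcd(3,30) = 4+1+1+3+3 = 12.
Pick's theorem gives I = A − B/2 + 1 = 1377 − 12/2 + 1 = 1372.

1372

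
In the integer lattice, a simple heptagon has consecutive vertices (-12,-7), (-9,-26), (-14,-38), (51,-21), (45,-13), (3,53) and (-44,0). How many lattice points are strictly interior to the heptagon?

By the shoelace formula, twice the signed area is |[(-12)·(-26) − (-9)·(-7)] + [(-9)·(-38) − (-14)·(-26)] + [(-14)·(-21) − 51·(-38)] + [51·(-13) − 45·(-21)] + [45·53 − 3·(-13)] + [3·0 − (-44)·53] + [(-44)·(-7) − (-12)·0]| = 7805, so the area is 3902.5.
Along each edge there are gcd(|Δx|,|Δy|)+1 lattice points, so counting each shared vertex once the boundary has gcd(3,19) + gcd(5,12) + gcd(65,17) + gcd(6,8) + gcd(42,66) + gcd(47,53) + gcd(32,7) = 1+1+1+2+6+1+1 = 13.
By Pick's theorem A = I + B/2 − 1, so I = 3902.5 − 13/2 + 1 = 3897.

3897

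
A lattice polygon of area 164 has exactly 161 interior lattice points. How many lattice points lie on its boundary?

Pick's theorem gives A = I + B/2 − 1, so B = 2(A − I + 1) = 2(164 − 161 + 1) = 8.

8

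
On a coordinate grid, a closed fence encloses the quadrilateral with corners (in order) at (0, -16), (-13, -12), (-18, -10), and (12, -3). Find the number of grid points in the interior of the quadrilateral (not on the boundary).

155

By the shoelace formula, twice the signed area is |(0·(-12) − (-13)·(-16)) + ((-13)·(-10) − (-18)·(-12)) + ((-18)·(-3) − 12·(-10)) + (12·(-16) − 0·(-3))| = 312, so the area is 156.
The number of boundary lattice points is Σ gcd(|Δx|,|Δy|) = gcd(13,4) + gcd(5,2) + gcd(30,7) + gcd(12,13) = 1+1+1+1 = 4.
By Pick's theorem A = I + B/2 − 1, so I = 156 − 4/2 + 1 = 155.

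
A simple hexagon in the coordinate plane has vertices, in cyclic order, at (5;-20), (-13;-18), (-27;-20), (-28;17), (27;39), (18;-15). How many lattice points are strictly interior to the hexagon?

2257

The shoelace formula gives twice the area as |(5·(-18) − (-13)·(-20)) + ((-13)·(-20) − (-27)·(-18)) + ((-27)·17 − (-28)·(-20)) + ((-28)·39 − 27·17) + (27·(-15) − 18·39) + (18·(-20) − 5·(-15))| = 4538, so the area is 2269.
The number of boundary lattice points is Σ gcd(|Δx|,|Δy|) = gcd(18,2) + gcd(14,2) + gcd(1,37) + gcd(55,22) + gcd(9,54) + gcd(13,5) = 2+2+1+11+9+1 = 26.
Pick's theorem gives I = A − B/2 + 1 = 2269 − 26/2 + 1 = 2257.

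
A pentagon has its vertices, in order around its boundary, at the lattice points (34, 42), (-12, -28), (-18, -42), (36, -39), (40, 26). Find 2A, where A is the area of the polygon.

Using the shoelace formula, 2A = |[34·(-28) − (-12)·42] + [(-12)·(-42) − (-18)·(-28)] + [(-18)·(-39) − 36·(-42)] + [36·26 − 40·(-39)] + [40·42 − 34·26]| = 5058, so the area is 2529.

5058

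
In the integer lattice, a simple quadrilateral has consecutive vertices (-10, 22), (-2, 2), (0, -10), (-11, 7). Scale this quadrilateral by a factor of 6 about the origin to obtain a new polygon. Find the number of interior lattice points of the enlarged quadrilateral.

The shoelace formula gives twice the area as |[(-10)·2 − (-2)·22] + [(-2)·(-10) − 0·2] + [0·7 − (-11)·(-10)] + [(-11)·22 − (-10)·7]| = 238, so the area is 119.
Along each edge there are gcd(|Δx|,|Δy|)+1 lattice points, so counting each shared vertex once the boundary has gcd(8,20) + gcd(2,12) + gcd(11,17) + gcd(1,15) = 4+2+1+1 = 8.
Scaling by 6 multiplies the area by 6² = 36 (so the new area is 4284) and multiplies the boundary lattice-point count by 6, giving 48.
By Pick's theorem, the interior count of the dilated polygon is 4284 − 48/2 + 1 = 4261.

4261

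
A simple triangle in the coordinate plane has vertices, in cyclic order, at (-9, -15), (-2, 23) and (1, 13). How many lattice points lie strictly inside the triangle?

91

Using the shoelace formula, 2A = |[(-9)·23 − (-2)·(-15)] + [(-2)·13 − 1·23] + [1·(-15) − (-9)·13]| = 184, so the area is 92.
The number of boundary lattice points is Σ gcd(|Δx|,|Δy|) = gcd(7,38) + gcd(3,10) + gcd(10,28) = 1+1+2 = 4.
Pick's theorem gives I = A − B/2 + 1 = 92 − 4/2 + 1 = 91.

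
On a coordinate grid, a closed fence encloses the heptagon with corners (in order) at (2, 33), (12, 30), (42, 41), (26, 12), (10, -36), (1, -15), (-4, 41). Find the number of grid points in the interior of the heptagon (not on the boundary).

1523

The shoelace formula gives twice the area as |[2·30 − 12·33] + [12·41 − 42·30] + [42·12 − 26·41] + [26·(-36) − 10·12] + [10·(-15) − 1·(-36)] + [1·41 − (-4)·(-15)] + [(-4)·33 − 2·41]| = 3069, so the area is 1534.5.
Summing gcd(|Δx|,|Δy|) over the edges gives the boundary count: gcd(10,3) + gcd(30,11) + gcd(16,29) + gcd(16,48) + gcd(9,21) + gcd(5,56) + gcd(6,8) = 1+1+1+16+3+1+2 = 25.
Pick's theorem gives I = A − B/2 + 1 = 1534.5 − 25/2 + 1 = 1523.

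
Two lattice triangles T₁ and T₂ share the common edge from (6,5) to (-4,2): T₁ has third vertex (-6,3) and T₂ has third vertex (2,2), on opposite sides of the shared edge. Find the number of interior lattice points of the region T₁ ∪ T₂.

13

The union is the simple quadrilateral with vertices (6,5), (-6,3), (-4,2), (2,2) in order.
Using the shoelace formula, 2A = |(6·3 − (-6)·5) + ((-6)·2 − (-4)·3) + ((-4)·2 − 2·2) + (2·5 − 6·2)| = 34, so the area is 17.
The number of boundary lattice points is Σ gcd(|Δx|,|Δy|) = gcd(12,2) + gcd(2,1) + gcd(6,0) + gcd(4,3) = 2+1+6+1 = 10.
By Pick's theorem I = A − B/2 + 1 = 17 − 10/2 + 1 = 13.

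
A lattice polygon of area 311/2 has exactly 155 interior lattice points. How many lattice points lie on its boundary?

Pick's theorem gives A = I + B/2 − 1, so B = 2(A − I + 1) = 2(311/2 − 155 + 1) = 3.

3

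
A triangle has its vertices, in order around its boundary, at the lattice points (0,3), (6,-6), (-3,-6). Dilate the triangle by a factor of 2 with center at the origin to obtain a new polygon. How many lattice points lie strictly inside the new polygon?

The shoelace formula gives twice the area as |[0·(-6) − 6·3] + [6·(-6) − (-3)·(-6)] + [(-3)·3 − 0·(-6)]| = 81, so the area is 40.5.
The number of boundary lattice points is Σ gcd(|Δx|,|Δy|) = gcd(6,9) + gcd(9,0) + gcd(3,9) = 3+9+3 = 15.
Scaling by 2 multiplies the area by 2² = 4 (so the new area is 162) and multiplies the boundary lattice-point count by 2, giving 30.
By Pick's theorem, the interior count of the dilated polygon is 162 − 30/2 + 1 = 148.

148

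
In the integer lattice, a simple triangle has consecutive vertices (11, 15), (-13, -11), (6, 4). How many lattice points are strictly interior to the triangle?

66

Using the shoelace formula, 2A = |(11·(-11) − (-13)·15) + ((-13)·4 − 6·(-11)) + (6·15 − 11·4)| = 134, so the area is 67.
Summing gcd(|Δx|,|Δy|) over the edges gives the boundary count: gcd(24,26) + gcd(19,15) + gcd(5,11) = 2+1+1 = 4.
Pick's theorem gives I = A − B/2 + 1 = 67 − 4/2 + 1 = 66.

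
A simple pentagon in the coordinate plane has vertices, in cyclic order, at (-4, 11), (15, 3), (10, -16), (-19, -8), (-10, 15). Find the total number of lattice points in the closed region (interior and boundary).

The shoelace formula gives twice the area as |[(-4)·3 − 15·11] + [15·(-16) − 10·3] + [10·(-8) − (-19)·(-16)] + [(-19)·15 − (-10)·(-8)] + [(-10)·11 − (-4)·15]| = 1246, so the area is 623.
The number of boundary lattice points is Σ gcd(|Δx|,|Δy|) = gcd(19,8) + gcd(5,19) + gcd(29,8) + gcd(9,23) + gcd(6,4) = 1+1+1+1+2 = 6.
Pick's theorem gives I = A − B/2 + 1 = 623 − 6/2 + 1 = 621, so the closed region contains I + B = 621 + 6 = 627 lattice points.

627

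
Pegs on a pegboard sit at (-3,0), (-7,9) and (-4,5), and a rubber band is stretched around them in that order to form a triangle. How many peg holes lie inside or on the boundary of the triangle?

By the shoelace formula, twice the signed area is |[(-3)·9 − (-7)·0] + [(-7)·5 − (-4)·9] + [(-4)·0 − (-3)·5]| = 11, so the area is 5.5.
Summing gcd(|Δx|,|Δy|) over the edges gives the boundary count: gcd(4,9) + gcd(3,4) + gcd(1,5) = 1+1+1 = 3.
Pick's theorem gives I = A − B/2 + 1 = 5.5 − 3/2 + 1 = 5, so the closed region contains I + B = 5 + 3 = 8 lattice points.

8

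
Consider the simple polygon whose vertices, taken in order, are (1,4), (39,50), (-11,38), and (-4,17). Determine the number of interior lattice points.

By the shoelace formula, twice the signed area is |[1·50 − 39·4] + [39·38 − (-11)·50] + [(-11)·17 − (-4)·38] + [(-4)·4 − 1·17]| = 1858, so the area is 929.
The number of boundary lattice points is Σ gcd(|Δx|,|Δy|) = gcd(38,46) + gcd(50,12) + gcd(7,21) + gcd(5,13) = 2+2+7+1 = 12.
By Pick's theorem A = I + B/2 − 1, so I = 929 − 12/2 + 1 = 924.

924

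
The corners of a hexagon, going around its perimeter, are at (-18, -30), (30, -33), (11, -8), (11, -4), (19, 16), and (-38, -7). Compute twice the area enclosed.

Using the shoelace formula, 2A = |((-18)·(-33) − 30·(-30)) + (30·(-8) − 11·(-33)) + (11·(-4) − 11·(-8)) + (11·16 − 19·(-4)) + (19·(-7) − (-38)·16) + ((-38)·(-30) − (-18)·(-7))| = 3402, so the area is 1701.

3402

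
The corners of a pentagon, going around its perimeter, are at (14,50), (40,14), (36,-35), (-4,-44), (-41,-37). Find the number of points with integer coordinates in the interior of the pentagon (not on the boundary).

4308

By the shoelace formula, twice the signed area is |[14·14 − 40·50] + [40·(-35) − 36·14] + [36·(-44) − (-4)·(-35)] + [(-4)·(-37) − (-41)·(-44)] + [(-41)·50 − 14·(-37)]| = 8620, so the area is 4310.
The number of boundary lattice points is Σ gcd(|Δx|,|Δy|) = gcd(26,36) + gcd(4,49) + gcd(40,9) + gcd(37,7) + gcd(55,87) = 2+1+1+1+1 = 6.
Pick's theorem gives I = A − B/2 + 1 = 4310 − 6/2 + 1 = 4308.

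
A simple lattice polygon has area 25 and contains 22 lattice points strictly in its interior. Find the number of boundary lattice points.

8

Pick's theorem gives A = I + B/2 − 1, so B = 2(A − I + 1) = 2(25 − 22 + 1) = 8.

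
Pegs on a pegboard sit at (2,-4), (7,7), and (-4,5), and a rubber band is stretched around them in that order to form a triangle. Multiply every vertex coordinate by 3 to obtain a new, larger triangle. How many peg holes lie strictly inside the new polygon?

493

The shoelace formula gives twice the area as |[2·7 − 7·(-4)] + [7·5 − (-4)·7] + [(-4)·(-4) − 2·5]| = 111, so the area is 55.5.
The number of boundary lattice points is Σ gcd(|Δx|,|Δy|) = gcd(5,11) + gcd(11,2) + gcd(6,9) = 1+1+3 = 5.
Scaling by 3 multiplies the area by 3² = 9 (so the new area is 499.5) and multiplies the boundary lattice-point count by 3, giving 15.
By Pick's theorem, the interior count of the dilated polygon is 499.5 − 15/2 + 1 = 493.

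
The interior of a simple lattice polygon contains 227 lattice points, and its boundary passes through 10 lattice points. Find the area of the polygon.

Pick's theorem states A = I + B/2 − 1, so A = 227 + 10/2 − 1 = 231.

231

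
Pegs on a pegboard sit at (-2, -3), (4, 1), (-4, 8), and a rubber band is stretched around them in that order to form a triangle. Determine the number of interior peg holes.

36

By the shoelace formula, twice the signed area is |((-2)·1 − 4·(-3)) + (4·8 − (-4)·1) + ((-4)·(-3) − (-2)·8)| = 74, so the area is 37.
Summing gcd(|Δx|,|Δy|) over the edges gives the boundary count: gcd(6,4) + gcd(8,7) + gcd(2,11) = 2+1+1 = 4.
By Pick's theorem A = I + B/2 − 1, so I = 37 − 4/2 + 1 = 36.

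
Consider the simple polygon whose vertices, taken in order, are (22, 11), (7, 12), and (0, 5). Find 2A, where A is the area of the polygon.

112

Using the shoelace formula, 2A = |(22·12 − 7·11) + (7·5 − 0·12) + (0·11 − 22·5)| = 112, so the area is 56.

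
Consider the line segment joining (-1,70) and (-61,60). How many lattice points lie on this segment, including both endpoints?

The number of lattice points on a segment between lattice points is gcd(|Δx|,|Δy|) + 1 = gcd(60,10) + 1 = 10 + 1 = 11.

11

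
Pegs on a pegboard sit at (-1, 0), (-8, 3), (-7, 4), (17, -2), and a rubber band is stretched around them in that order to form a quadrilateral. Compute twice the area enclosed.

70

The shoelace formula gives twice the area as |[(-1)·3 − (-8)·0] + [(-8)·4 − (-7)·3] + [(-7)·(-2) − 17·4] + [17·0 − (-1)·(-2)]| = 70, so the area is 35.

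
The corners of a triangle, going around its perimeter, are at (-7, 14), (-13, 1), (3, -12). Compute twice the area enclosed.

By the shoelace formula, twice the signed area is |((-7)·1 − (-13)·14) + ((-13)·(-12) − 3·1) + (3·14 − (-7)·(-12))| = 286, so the area is 143.

286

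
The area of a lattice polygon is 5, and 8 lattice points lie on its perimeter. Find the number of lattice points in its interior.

From Pick's theorem, I = A − B/2 + 1 = 5 − 8/2 + 1 = 2.

2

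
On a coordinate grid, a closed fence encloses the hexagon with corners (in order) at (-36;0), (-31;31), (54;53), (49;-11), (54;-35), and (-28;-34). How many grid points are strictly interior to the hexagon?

By the shoelace formula, twice the signed area is |((-36)·31 − (-31)·0) + ((-31)·53 − 54·31) + (54·(-11) − 49·53) + (49·(-35) − 54·(-11)) + (54·(-34) − (-28)·(-35)) + ((-28)·0 − (-36)·(-34))| = 12785, so the area is 6392.5.
The number of boundary lattice points is Σ gcd(|Δx|,|Δy|) = gcd(5,31) + gcd(85,22) + gcd(5,64) + gcd(5,24) + gcd(82,1) + gcd(8,34) = 1+1+1+1+1+2 = 7.
By Pick's theorem A = I + B/2 − 1, so I = 6392.5 − 7/2 + 1 = 6390.

6390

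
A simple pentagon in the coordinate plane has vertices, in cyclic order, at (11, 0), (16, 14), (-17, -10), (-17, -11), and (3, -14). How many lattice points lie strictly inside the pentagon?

334

The shoelace formula gives twice the area as |[11·14 − 16·0] + [16·(-10) − (-17)·14] + [(-17)·(-11) − (-17)·(-10)] + [(-17)·(-14) − 3·(-11)] + [3·0 − 11·(-14)]| = 674, so the area is 337.
Summing gcd(|Δx|,|Δy|) over the edges gives the boundary count: gcd(5,14) + gcd(33,24) + gcd(0,1) + gcd(20,3) + gcd(8,14) = 1+3+1+1+2 = 8.
By Pick's theorem A = I + B/2 − 1, so I = 337 − 8/2 + 1 = 334.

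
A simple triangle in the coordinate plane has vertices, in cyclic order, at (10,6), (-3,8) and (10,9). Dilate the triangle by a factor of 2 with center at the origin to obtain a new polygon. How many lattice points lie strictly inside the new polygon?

The shoelace formula gives twice the area as |(10·8 − (-3)·6) + ((-3)·9 − 10·8) + (10·6 − 10·9)| = 39, so the area is 39/2.
Summing gcd(|Δx|,|Δy|) over the edges gives the boundary count: gcd(13,2) + gcd(13,1) + gcd(0,3) = 1+1+3 = 5.
Scaling by 2 multiplies the area by 2² = 4 (so the new area is 78) and multiplies the boundary lattice-point count by 2, giving 10.
By Pick's theorem, the interior count of the dilated polygon is 78 − 10/2 + 1 = 74.

74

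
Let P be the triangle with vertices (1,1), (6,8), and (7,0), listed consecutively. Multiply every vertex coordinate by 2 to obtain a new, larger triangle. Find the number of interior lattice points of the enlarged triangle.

92

The shoelace formula gives twice the area as |(1·8 − 6·1) + (6·0 − 7·8) + (7·1 − 1·0)| = 47, so the area is 47/2.
The number of boundary lattice points is Σ gcd(|Δx|,|Δy|) = gcd(5,7) + gcd(1,8) + gcd(6,1) = 1+1+1 = 3.
Scaling by 2 multiplies the area by 2² = 4 (so the new area is 94) and multiplies the boundary lattice-point count by 2, giving 6.
By Pick's theorem, the interior count of the dilated polygon is 94 − 6/2 + 1 = 92.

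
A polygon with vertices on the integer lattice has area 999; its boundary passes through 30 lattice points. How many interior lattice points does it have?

From Pick's theorem, I = A − B/2 + 1 = 999 − 30/2 + 1 = 985.

985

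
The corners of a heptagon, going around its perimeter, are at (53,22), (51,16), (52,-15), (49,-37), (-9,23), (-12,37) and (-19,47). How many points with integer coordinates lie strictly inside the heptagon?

The shoelace formula gives twice the area as |[53·16 − 51·22] + [51·(-15) − 52·16] + [52·(-37) − 49·(-15)] + [49·23 − (-9)·(-37)] + [(-9)·37 − (-12)·23] + [(-12)·47 − (-19)·37] + [(-19)·22 − 53·47]| = 5093, so the area is 5093/2.
Along each edge there are gcd(|Δx|,|Δy|)+1 lattice points, so counting each shared vertex once the boundary has gcd(2,6) + gcd(1,31) + gcd(3,22) + gcd(58,60) + gcd(3,14) + gcd(7,10) + gcd(72,25) = 2+1+1+2+1+1+1 = 9.
Pick's theorem gives I = A − B/2 + 1 = 5093/2 − 9/2 + 1 = 2543.

2543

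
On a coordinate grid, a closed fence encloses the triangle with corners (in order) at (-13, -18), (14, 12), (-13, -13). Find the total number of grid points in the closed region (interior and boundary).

Using the shoelace formula, 2A = |((-13)·12 − 14·(-18)) + (14·(-13) − (-13)·12) + ((-13)·(-18) − (-13)·(-13))| = 135, so the area is 67.5.
The number of boundary lattice points is Σ gcd(|Δx|,|Δy|) = gcd(27,30) + gcd(27,25) + gcd(0,5) = 3+1+5 = 9.
Pick's theorem gives I = A − B/2 + 1 = 67.5 − 9/2 + 1 = 64, so the closed region contains I + B = 64 + 9 = 73 lattice points.

73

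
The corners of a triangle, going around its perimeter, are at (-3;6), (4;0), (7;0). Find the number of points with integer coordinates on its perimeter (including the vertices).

Along each edge there are gcd(|Δx|,|Δy|)+1 lattice points, so counting each shared vertex once the boundary has gcd(7,6) + gcd(3,0) + gcd(10,6) = 1+3+2 = 6.

6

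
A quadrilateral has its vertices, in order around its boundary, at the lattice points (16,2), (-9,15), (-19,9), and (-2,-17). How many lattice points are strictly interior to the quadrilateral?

534

Using the shoelace formula, 2A = |(16·15 − (-9)·2) + ((-9)·9 − (-19)·15) + ((-19)·(-17) − (-2)·9) + ((-2)·2 − 16·(-17))| = 1071, so the area is 535.5.
The number of boundary lattice points is Σ gcd(|Δx|,|Δy|) = gcd(25,13) + gcd(10,6) + gcd(17,26) + gcd(18,19) = 1+2+1+1 = 5.
By Pick's theorem A = I + B/2 − 1, so I = 535.5 − 5/2 + 1 = 534.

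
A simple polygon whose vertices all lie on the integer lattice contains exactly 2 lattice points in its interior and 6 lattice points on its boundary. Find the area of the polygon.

4

Pick's theorem states A = I + B/2 − 1, so A = 2 + 6/2 − 1 = 4.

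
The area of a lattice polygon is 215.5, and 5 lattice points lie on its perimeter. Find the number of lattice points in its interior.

Pick's theorem A = I + B/2 − 1 rearranges to I = A − B/2 + 1 = 215.5 − 5/2 + 1 = 214.

214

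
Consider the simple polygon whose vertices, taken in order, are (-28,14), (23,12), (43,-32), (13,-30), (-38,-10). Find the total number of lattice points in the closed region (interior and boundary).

2439

By the shoelace formula, twice the signed area is |((-28)·12 − 23·14) + (23·(-32) − 43·12) + (43·(-30) − 13·(-32)) + (13·(-10) − (-38)·(-30)) + ((-38)·14 − (-28)·(-10))| = 4866, so the area is 2433.
Along each edge there are gcd(|Δx|,|Δy|)+1 lattice points, so counting each shared vertex once the boundary has gcd(51,2) + gcd(20,44) + gcd(30,2) + gcd(51,20) + gcd(10,24) = 1+4+2+1+2 = 10.
Pick's theorem gives I = A − B/2 + 1 = 2433 − 10/2 + 1 = 2429, so the closed region contains I + B = 2429 + 10 = 2439 lattice points.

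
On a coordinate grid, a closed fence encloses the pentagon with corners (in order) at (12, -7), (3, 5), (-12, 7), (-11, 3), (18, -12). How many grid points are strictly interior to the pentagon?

147

The shoelace formula gives twice the area as |(12·5 − 3·(-7)) + (3·7 − (-12)·5) + ((-12)·3 − (-11)·7) + ((-11)·(-12) − 18·3) + (18·(-7) − 12·(-12))| = 299, so the area is 299/2.
The number of boundary lattice points is Σ gcd(|Δx|,|Δy|) = gcd(9,12) + gcd(15,2) + gcd(1,4) + gcd(29,15) + gcd(6,5) = 3+1+1+1+1 = 7.
Pick's theorem gives I = A − B/2 + 1 = 299/2 − 7/2 + 1 = 147.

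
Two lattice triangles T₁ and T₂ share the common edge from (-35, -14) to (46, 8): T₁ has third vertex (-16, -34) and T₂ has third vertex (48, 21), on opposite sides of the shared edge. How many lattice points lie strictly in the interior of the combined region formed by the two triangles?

1522

The union is the simple quadrilateral with vertices (-35, -14), (-16, -34), (46, 8), (48, 21) in order.
The shoelace formula gives twice the area as |((-35)·(-34) − (-16)·(-14)) + ((-16)·8 − 46·(-34)) + (46·21 − 48·8) + (48·(-14) − (-35)·21)| = 3047, so the area is 3047/2.
Summing gcd(|Δx|,|Δy|) over the edges gives the boundary count: gcd(19,20) + gcd(62,42) + gcd(2,13) + gcd(83,35) = 1+2+1+1 = 5.
By Pick's theorem I = A − B/2 + 1 = 3047/2 − 5/2 + 1 = 1522.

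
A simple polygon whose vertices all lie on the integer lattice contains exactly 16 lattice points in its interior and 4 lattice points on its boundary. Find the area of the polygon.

17

By Pick's theorem, A = I + B/2 − 1 = 16 + 4/2 − 1 = 17.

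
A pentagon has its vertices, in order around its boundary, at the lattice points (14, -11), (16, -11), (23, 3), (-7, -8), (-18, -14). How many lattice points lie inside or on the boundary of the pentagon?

261

Using the shoelace formula, 2A = |(14·(-11) − 16·(-11)) + (16·3 − 23·(-11)) + (23·(-8) − (-7)·3) + ((-7)·(-14) − (-18)·(-8)) + ((-18)·(-11) − 14·(-14))| = 508, so the area is 254.
The number of boundary lattice points is Σ gcd(|Δx|,|Δy|) = gcd(2,0) + gcd(7,14) + gcd(30,11) + gcd(11,6) + gcd(32,3) = 2+7+1+1+1 = 12.
Pick's theorem gives I = A − B/2 + 1 = 254 − 12/2 + 1 = 249, so the closed region contains I + B = 249 + 12 = 261 lattice points.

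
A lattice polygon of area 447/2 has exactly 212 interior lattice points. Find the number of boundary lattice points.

Pick's theorem gives A = I + B/2 − 1, so B = 2(A − I + 1) = 2(447/2 − 212 + 1) = 25.

25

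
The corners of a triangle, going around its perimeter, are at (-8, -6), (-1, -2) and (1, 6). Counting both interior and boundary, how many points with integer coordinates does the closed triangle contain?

By the shoelace formula, twice the signed area is |[(-8)·(-2) − (-1)·(-6)] + [(-1)·6 − 1·(-2)] + [1·(-6) − (-8)·6]| = 48, so the area is 24.
Along each edge there are gcd(|Δx|,|Δy|)+1 lattice points, so counting each shared vertex once the boundary has gcd(7,4) + gcd(2,8) + gcd(9,12) = 1+2+3 = 6.
Pick's theorem gives I = A − B/2 + 1 = 24 − 6/2 + 1 = 22, so the closed region contains I + B = 22 + 6 = 28 lattice points.

28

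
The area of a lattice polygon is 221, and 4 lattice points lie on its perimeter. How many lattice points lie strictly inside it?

220

Pick's theorem A = I + B/2 − 1 rearranges to I = A − B/2 + 1 = 221 − 4/2 + 1 = 220.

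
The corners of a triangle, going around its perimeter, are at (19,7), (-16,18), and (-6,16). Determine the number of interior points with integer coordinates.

Using the shoelace formula, 2A = |[19·18 − (-16)·7] + [(-16)·16 − (-6)·18] + [(-6)·7 − 19·16]| = 40, so the area is 20.
Along each edge there are gcd(|Δx|,|Δy|)+1 lattice points, so counting each shared vertex once the boundary has gcd(35,11) + gcd(10,2) + gcd(25,9) = 1+2+1 = 4.
Pick's theorem gives I = A − B/2 + 1 = 20 − 4/2 + 1 = 19.

19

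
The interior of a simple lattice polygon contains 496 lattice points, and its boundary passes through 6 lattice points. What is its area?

498

Pick's theorem states A = I + B/2 − 1, so A = 496 + 6/2 − 1 = 498.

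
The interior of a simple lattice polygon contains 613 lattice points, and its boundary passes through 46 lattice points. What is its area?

635

By Pick's theorem, A = I + B/2 − 1 = 613 + 46/2 − 1 = 635.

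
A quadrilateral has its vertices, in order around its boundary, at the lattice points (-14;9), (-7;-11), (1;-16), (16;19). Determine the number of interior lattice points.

505

Using the shoelace formula, 2A = |[(-14)·(-11) − (-7)·9] + [(-7)·(-16) − 1·(-11)] + [1·19 − 16·(-16)] + [16·9 − (-14)·19]| = 1025, so the area is 1025/2.
The number of boundary lattice points is Σ gcd(|Δx|,|Δy|) = gcd(7,20) + gcd(8,5) + gcd(15,35) + gcd(30,10) = 1+1+5+10 = 17.
By Pick's theorem A = I + B/2 − 1, so I = 1025/2 − 17/2 + 1 = 505.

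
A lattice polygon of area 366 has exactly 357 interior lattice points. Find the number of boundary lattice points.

20

Pick's theorem gives A = I + B/2 − 1, so B = 2(A − I + 1) = 2(366 − 357 + 1) = 20.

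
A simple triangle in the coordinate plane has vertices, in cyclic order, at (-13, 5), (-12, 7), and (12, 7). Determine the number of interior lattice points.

12

The shoelace formula gives twice the area as |((-13)·7 − (-12)·5) + ((-12)·7 − 12·7) + (12·5 − (-13)·7)| = 48, so the area is 24.
The number of boundary lattice points is Σ gcd(|Δx|,|Δy|) = gcd(1,2) + gcd(24,0) + gcd(25,2) = 1+24+1 = 26.
Pick's theorem gives I = A − B/2 + 1 = 24 − 26/2 + 1 = 12.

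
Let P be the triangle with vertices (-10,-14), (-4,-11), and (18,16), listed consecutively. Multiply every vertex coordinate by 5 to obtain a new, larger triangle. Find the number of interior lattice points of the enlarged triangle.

Using the shoelace formula, 2A = |((-10)·(-11) − (-4)·(-14)) + ((-4)·16 − 18·(-11)) + (18·(-14) − (-10)·16)| = 96, so the area is 48.
The number of boundary lattice points is Σ gcd(|Δx|,|Δy|) = gcd(6,3) + gcd(22,27) + gcd(28,30) = 3+1+2 = 6.
Scaling by 5 multiplies the area by 5² = 25 (so the new area is 1200) and multiplies the boundary lattice-point count by 5, giving 30.
By Pick's theorem, the interior count of the dilated polygon is 1200 − 30/2 + 1 = 1186.

1186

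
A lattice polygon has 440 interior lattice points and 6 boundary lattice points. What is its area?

442

Pick's theorem states A = I + B/2 − 1, so A = 440 + 6/2 − 1 = 442.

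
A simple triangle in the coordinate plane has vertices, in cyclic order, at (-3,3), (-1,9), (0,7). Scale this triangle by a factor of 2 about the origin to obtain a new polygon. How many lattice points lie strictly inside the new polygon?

Using the shoelace formula, 2A = |((-3)·9 − (-1)·3) + ((-1)·7 − 0·9) + (0·3 − (-3)·7)| = 10, so the area is 5.
Summing gcd(|Δx|,|Δy|) over the edges gives the boundary count: gcd(2,6) + gcd(1,2) + gcd(3,4) = 2+1+1 = 4.
Scaling by 2 multiplies the area by 2² = 4 (so the new area is 20) and multiplies the boundary lattice-point count by 2, giving 8.
By Pick's theorem, the interior count of the dilated polygon is 20 − 8/2 + 1 = 17.

17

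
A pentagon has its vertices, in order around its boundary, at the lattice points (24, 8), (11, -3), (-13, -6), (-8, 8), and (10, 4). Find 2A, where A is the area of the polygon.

Using the shoelace formula, 2A = |(24·(-3) − 11·8) + (11·(-6) − (-13)·(-3)) + ((-13)·8 − (-8)·(-6)) + ((-8)·4 − 10·8) + (10·8 − 24·4)| = 545, so the area is 545/2.

545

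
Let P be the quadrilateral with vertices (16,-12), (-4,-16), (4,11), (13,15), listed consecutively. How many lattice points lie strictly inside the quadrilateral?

378

Using the shoelace formula, 2A = |(16·(-16) − (-4)·(-12)) + ((-4)·11 − 4·(-16)) + (4·15 − 13·11) + (13·(-12) − 16·15)| = 763, so the area is 763/2.
The number of boundary lattice points is Σ gcd(|Δx|,|Δy|) = gcd(20,4) + gcd(8,27) + gcd(9,4) + gcd(3,27) = 4+1+1+3 = 9.
By Pick's theorem A = I + B/2 − 1, so I = 763/2 − 9/2 + 1 = 378.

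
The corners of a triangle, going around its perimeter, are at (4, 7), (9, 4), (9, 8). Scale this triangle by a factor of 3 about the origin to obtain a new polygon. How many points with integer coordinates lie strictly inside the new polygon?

82

By the shoelace formula, twice the signed area is |[4·4 − 9·7] + [9·8 − 9·4] + [9·7 − 4·8]| = 20, so the area is 10.
The number of boundary lattice points is Σ gcd(|Δx|,|Δy|) = gcd(5,3) + gcd(0,4) + gcd(5,1) = 1+4+1 = 6.
Scaling by 3 multiplies the area by 3² = 9 (so the new area is 90) and multiplies the boundary lattice-point count by 3, giving 18.
By Pick's theorem, the interior count of the dilated polygon is 90 − 18/2 + 1 = 82.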